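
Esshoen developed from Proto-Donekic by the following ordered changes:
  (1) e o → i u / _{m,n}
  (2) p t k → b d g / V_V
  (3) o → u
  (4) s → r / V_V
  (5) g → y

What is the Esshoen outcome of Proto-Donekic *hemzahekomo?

himzaheyumu

Esshoen: start from *hemzahekomo.
  rule 1 (pre-nasal raising): hemzahekomo → himzahekumo
  rule 2 (intervocalic voicing): himzahekumo → himzahegumo
  rule 3 (vowel merger): himzahegumo → himzahegumu
  rule 4: no change — himzahegumu
  rule 5 (unconditioned shift): himzahegumu → himzaheyumu
  ⇒ Esshoen himzaheyumu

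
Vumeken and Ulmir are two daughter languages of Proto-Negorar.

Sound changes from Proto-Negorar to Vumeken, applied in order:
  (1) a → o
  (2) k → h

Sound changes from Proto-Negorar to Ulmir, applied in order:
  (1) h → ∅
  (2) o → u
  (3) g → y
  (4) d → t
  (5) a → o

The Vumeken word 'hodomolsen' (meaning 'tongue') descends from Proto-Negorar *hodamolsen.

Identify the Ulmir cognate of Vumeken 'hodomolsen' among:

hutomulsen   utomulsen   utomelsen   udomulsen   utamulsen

utomulsen

Ulmir: *hodamolsen > odamolsen > udamulsen > utamulsen > utomulsen  (by h-loss, vowel merger, unconditioned shift, vowel merger)
The other candidates each miss or misapply at least one Ulmir change.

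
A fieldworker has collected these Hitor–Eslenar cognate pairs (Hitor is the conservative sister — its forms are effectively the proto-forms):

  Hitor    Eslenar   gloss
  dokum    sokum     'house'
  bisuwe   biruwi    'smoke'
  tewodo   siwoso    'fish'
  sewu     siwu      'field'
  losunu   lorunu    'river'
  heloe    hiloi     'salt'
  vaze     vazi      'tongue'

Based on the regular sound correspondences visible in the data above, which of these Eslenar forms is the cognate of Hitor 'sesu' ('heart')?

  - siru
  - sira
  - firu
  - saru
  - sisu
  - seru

tewodo ~ siwoso, sewu ~ siwu — Hitor e corresponds to Eslenar i after a consonant, before a consonant other than r, m, n, p, b, f, v.
bisuwe ~ biruwi, losunu ~ lorunu — Hitor s corresponds to Eslenar r between vowels (before a back vowel).
Applying these to Hitor 'sesu':
  sesu → sisu   (e→i after a consonant, before a consonant other than r, m, n, p, b, f, v)
  sisu → siru   (s→r between vowels (before a back vowel))
So the Eslenar cognate is 'siru'.

siru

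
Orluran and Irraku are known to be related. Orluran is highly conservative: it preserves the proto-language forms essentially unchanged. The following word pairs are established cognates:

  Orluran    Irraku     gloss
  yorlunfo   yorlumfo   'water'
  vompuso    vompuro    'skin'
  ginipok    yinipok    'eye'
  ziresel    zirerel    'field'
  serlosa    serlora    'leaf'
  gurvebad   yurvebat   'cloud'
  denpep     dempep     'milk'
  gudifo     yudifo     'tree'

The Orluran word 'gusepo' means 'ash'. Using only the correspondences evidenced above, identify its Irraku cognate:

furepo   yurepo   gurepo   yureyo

gurvebad ~ yurvebat, gudifo ~ yudifo — Orluran g corresponds to Irraku y word-initially before a back vowel.
ziresel ~ zirerel — Orluran s corresponds to Irraku r between vowels (before a front vowel).
Applying these to Orluran 'gusepo':
  gusepo → yusepo   (g→y word-initially before a back vowel)
  yusepo → yurepo   (s→r between vowels (before a front vowel))
So the Irraku cognate is 'yurepo'.

yurepo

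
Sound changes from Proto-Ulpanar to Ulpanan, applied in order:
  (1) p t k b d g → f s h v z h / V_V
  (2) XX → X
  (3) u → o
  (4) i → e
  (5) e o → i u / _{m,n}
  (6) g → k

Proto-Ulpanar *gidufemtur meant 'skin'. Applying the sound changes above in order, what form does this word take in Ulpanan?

kezofimtor

Ulpanan: *gidufemtur > gizufemtur > gizofemtor > gezofemtor > gezofimtor > kezofimtor  (by intervocalic lenition, vowel merger, vowel merger, pre-nasal raising, unconditioned shift)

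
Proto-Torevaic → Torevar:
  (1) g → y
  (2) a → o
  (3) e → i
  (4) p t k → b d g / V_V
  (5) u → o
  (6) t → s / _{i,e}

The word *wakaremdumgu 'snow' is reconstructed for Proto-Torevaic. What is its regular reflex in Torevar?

wogorimdomyo

Torevar: *wakaremdumgu
  wakaremdumgu → wakaremdumyu   [unconditioned shift]
  wakaremdumyu → wokoremdumyu   [vowel merger]
  wokoremdumyu → wokorimdumyu   [vowel merger]
  wokorimdumyu → wogorimdumyu   [intervocalic voicing]
  wogorimdumyu → wogorimdomyo   [vowel merger]
  wogorimdomyo (rule 6 does not apply)
  giving Torevar wogorimdomyo.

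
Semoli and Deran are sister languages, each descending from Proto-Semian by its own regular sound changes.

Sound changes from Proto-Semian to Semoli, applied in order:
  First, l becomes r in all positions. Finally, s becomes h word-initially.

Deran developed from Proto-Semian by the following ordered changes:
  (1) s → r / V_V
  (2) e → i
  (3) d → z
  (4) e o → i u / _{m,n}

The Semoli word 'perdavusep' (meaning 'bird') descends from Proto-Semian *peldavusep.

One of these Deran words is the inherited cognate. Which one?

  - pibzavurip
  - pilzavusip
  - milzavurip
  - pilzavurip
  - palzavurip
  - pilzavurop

pilzavurip

Deran: *peldavusep
  peldavusep → peldavurep   [rhotacism]
  peldavurep → pildavurip   [vowel merger]
  pildavurip → pilzavurip   [unconditioned shift]
  pilzavurip (rule 4 does not apply)
  giving Deran pilzavurip.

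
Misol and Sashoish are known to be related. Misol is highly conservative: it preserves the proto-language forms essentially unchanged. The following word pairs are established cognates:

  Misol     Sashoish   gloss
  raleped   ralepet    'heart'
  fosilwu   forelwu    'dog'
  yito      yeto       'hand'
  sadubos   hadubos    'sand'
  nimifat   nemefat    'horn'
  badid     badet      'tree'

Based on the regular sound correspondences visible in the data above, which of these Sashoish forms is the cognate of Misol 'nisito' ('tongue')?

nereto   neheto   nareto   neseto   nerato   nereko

nereto

fosilwu ~ forelwu, yito ~ yeto — Misol i corresponds to Sashoish e after a consonant, before a consonant other than r, m, n, p, b, f, v.
fosilwu ~ forelwu — Misol s corresponds to Sashoish r between vowels (before a front vowel).
Applying these to Misol 'nisito':
  nisito → nesito   (i→e after a consonant, before a consonant other than r, m, n, p, b, f, v)
  nesito → nerito   (s→r between vowels (before a front vowel))
  nerito → nereto   (i→e after a consonant, before a consonant other than r, m, n, p, b, f, v)
So the Sashoish cognate is 'nereto'.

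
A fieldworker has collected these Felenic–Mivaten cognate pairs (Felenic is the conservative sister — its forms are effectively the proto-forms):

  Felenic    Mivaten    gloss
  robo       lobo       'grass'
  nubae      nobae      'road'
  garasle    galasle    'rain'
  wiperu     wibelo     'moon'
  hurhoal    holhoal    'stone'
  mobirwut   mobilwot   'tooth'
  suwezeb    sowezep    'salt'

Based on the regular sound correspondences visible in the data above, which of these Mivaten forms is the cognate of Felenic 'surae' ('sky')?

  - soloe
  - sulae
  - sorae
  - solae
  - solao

solae

hurhoal ~ holhoal — Felenic u corresponds to Mivaten o after a consonant, before r.
garasle ~ galasle — Felenic r corresponds to Mivaten l between vowels (before a back vowel).
Applying these to Felenic 'surae':
  surae → sorae   (u→o after a consonant, before r)
  sorae → solae   (r→l between vowels (before a back vowel))
So the Mivaten cognate is 'solae'.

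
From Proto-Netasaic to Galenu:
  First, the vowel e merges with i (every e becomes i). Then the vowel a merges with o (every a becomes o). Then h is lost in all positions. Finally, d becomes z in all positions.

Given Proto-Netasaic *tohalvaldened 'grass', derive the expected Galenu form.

toolvolziniz

Galenu: *tohalvaldened > tohalvaldinid > toholvoldinid > toolvoldinid > toolvolziniz  (by vowel merger, vowel merger, h-loss, unconditioned shift)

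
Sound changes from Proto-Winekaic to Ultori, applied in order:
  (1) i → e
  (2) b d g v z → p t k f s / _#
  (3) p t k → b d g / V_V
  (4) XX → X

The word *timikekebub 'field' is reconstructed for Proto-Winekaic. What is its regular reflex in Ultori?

temegegebup

Ultori: *timikekebub
  timikekebub → temekekebub   [vowel merger]
  temekekebub → temekekebup   [final devoicing]
  temekekebup → temegegebup   [intervocalic voicing]
  temegegebup (rule 4 does not apply)
  giving Ultori temegegebup.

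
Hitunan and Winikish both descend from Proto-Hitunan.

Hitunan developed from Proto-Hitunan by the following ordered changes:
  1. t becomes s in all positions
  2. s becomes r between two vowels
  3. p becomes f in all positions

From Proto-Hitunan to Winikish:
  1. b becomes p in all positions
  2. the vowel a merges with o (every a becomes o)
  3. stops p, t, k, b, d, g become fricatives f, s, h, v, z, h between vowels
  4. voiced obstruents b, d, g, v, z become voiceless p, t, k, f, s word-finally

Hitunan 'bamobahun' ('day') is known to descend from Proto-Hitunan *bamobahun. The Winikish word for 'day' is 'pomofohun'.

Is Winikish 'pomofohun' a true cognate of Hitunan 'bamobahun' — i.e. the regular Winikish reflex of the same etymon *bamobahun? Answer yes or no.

Derive the expected Winikish reflex of *bamobahun:
Winikish: start from *bamobahun.
  rule 1 (unconditioned shift): bamobahun → pamopahun
  rule 2 (vowel merger): pamopahun → pomopohun
  rule 3 (intervocalic lenition): pomopohun → pomofohun
  rule 4: no change — pomofohun
  ⇒ Winikish pomofohun
Winikish 'pomofohun' matches the regular reflex exactly, so the pair is cognate.

yes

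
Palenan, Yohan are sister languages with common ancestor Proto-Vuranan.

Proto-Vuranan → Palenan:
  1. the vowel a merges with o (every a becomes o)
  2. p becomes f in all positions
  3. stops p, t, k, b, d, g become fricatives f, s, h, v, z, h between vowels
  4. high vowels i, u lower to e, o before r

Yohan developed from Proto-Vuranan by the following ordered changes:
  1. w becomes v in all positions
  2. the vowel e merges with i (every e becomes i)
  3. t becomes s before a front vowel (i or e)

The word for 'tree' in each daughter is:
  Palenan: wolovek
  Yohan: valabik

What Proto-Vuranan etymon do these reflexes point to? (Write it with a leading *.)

Position 5: Palenan has v, Yohan has b. Yohan preserves b here (none of its changes turn any other segment into b), so the proto-segment is *b.
Position 2: Palenan has o, Yohan has a. Yohan preserves a here (none of its changes turn any other segment into a), so the proto-segment is *a.
Position 1: Palenan has w, Yohan has v. Palenan preserves w here (none of its changes turn any other segment into w), so the proto-segment is *w.
This points to *walabek. Verify forward in each daughter:
Palenan: *walabek > wolobek > wolovek  (by vowel merger, intervocalic lenition)
Yohan: start from *walabek.
  rule 1 (unconditioned shift): walabek → valabek
  rule 2 (vowel merger): valabek → valabik
  rule 3: no change — valabik
  ⇒ Yohan valabik
No other proto-form is consistent with every reflex, so the reconstruction is *walabek.

*walabek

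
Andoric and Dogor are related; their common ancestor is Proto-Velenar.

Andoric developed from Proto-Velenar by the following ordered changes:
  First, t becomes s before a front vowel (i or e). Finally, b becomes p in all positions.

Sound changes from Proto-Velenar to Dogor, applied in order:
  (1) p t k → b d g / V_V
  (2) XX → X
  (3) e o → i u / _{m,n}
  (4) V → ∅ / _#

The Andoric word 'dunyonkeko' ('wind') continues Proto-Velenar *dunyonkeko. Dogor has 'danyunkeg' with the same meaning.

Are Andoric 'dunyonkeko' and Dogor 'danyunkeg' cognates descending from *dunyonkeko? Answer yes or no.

no

Derive the expected Dogor reflex of *dunyonkeko:
Dogor: *dunyonkeko
  dunyonkeko → dunyonkego   [intervocalic voicing]
  dunyonkego (rule 2 does not apply)
  dunyonkego → dunyunkego   [pre-nasal raising]
  dunyunkego → dunyunkeg   [apocope]
  giving Dogor dunyunkeg.
The regular Dogor reflex would be 'dunyunkeg', but the attested form is 'danyunkeg'. The correspondence is irregular, so they are not cognates (the Dogor form has a different source).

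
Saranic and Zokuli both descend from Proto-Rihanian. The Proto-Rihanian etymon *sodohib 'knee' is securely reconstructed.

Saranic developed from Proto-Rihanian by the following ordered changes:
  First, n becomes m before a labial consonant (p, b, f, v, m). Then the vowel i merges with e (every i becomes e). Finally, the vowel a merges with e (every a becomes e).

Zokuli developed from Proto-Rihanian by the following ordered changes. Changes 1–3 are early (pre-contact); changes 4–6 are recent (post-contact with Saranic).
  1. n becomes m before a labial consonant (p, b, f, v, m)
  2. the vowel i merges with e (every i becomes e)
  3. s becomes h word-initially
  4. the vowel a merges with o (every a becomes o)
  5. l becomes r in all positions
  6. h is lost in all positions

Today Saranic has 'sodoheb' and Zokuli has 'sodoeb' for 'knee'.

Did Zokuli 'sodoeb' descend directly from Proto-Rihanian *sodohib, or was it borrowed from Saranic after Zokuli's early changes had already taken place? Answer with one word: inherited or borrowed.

If inherited, *sodohib would pass through all of Zokuli's changes:
Zokuli: *sodohib
  sodohib (rule 1 does not apply)
  sodohib → sodoheb   [vowel merger]
  sodoheb → hodoheb   [debuccalisation]
  hodoheb (rule 4 does not apply)
  hodoheb (rule 5 does not apply)
  hodoheb → odoeb   [h-loss]
  giving Zokuli odoeb.
If borrowed from Saranic 'sodoheb' after the early changes, it would undergo only the recent ones:
  rule 4 (vowel merger): no change (sodoheb)
  rule 5 (unconditioned shift): no change (sodoheb)
  rule 6 (h-loss): sodoheb → sodoeb
  ⇒ as a loan: sodoeb
Zokuli 'sodoeb' matches the loan outcome 'sodoeb', not the inherited 'odoeb' — it skipped the early Zokuli changes, so it was borrowed from Saranic.

borrowed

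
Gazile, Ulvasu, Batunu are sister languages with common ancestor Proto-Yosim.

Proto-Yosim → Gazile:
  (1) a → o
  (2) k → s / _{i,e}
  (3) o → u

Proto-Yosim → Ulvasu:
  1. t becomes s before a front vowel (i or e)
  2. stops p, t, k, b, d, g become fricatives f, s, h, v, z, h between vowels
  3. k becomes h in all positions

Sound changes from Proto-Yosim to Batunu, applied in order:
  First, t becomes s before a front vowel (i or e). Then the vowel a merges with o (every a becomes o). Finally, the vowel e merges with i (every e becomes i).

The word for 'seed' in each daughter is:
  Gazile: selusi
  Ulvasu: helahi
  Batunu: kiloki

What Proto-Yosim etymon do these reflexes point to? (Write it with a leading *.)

*kelaki

Position 1: Gazile has s, Ulvasu has h, Batunu has k. Batunu preserves k here (none of its changes turn any other segment into k), so the proto-segment is *k.
Position 2: Gazile has e, Ulvasu has e, Batunu has i. Gazile preserves e here (none of its changes turn any other segment into e), so the proto-segment is *e.
Position 5: Gazile has s, Ulvasu has h, Batunu has k. Batunu preserves k here (none of its changes turn any other segment into k), so the proto-segment is *k.
Continuing position by position gives *kelaki; check it forward:
Gazile: start from *kelaki.
  rule 1 (vowel merger): kelaki → keloki
  rule 2 (palatalisation): keloki → selosi
  rule 3 (vowel merger): selosi → selusi
  ⇒ Gazile selusi
Ulvasu: *kelaki > kelahi > helahi  (by intervocalic lenition, unconditioned shift)
Batunu: *kelaki
  kelaki (rule 1 does not apply)
  kelaki → keloki   [vowel merger]
  keloki → kiloki   [vowel merger]
  giving Batunu kiloki.
Only *kelaki yields all of Gazile selusi, Ulvasu helahi, Batunu kiloki.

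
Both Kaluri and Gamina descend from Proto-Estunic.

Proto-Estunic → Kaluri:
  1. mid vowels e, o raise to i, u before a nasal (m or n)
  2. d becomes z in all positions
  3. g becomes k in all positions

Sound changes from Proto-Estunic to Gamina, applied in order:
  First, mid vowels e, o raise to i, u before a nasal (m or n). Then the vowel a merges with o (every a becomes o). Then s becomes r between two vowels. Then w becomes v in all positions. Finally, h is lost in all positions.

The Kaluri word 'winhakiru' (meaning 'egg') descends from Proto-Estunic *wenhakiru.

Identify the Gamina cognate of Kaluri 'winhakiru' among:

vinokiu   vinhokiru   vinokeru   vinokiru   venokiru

vinokiru

Gamina: start from *wenhakiru.
  rule 1 (pre-nasal raising): wenhakiru → winhakiru
  rule 2 (vowel merger): winhakiru → winhokiru
  rule 3: no change — winhokiru
  rule 4 (unconditioned shift): winhokiru → vinhokiru
  rule 5 (h-loss): vinhokiru → vinokiru
  ⇒ Gamina vinokiru
The other candidates each miss or misapply at least one Gamina change.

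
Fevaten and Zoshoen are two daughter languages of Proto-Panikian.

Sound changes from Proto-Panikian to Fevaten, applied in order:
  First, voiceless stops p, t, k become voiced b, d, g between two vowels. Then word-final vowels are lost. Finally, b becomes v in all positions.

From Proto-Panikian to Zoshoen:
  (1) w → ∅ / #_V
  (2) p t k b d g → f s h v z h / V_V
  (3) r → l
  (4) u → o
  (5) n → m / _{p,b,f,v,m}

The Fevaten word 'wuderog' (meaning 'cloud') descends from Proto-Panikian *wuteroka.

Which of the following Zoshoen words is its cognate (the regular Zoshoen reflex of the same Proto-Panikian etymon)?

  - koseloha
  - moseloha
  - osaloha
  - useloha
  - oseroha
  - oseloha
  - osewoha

oseloha

Zoshoen: start from *wuteroka.
  rule 1 (glide loss): wuteroka → uteroka
  rule 2 (intervocalic lenition): uteroka → useroha
  rule 3 (unconditioned shift): useroha → useloha
  rule 4 (vowel merger): useloha → oseloha
  rule 5: no change — oseloha
  ⇒ Zoshoen oseloha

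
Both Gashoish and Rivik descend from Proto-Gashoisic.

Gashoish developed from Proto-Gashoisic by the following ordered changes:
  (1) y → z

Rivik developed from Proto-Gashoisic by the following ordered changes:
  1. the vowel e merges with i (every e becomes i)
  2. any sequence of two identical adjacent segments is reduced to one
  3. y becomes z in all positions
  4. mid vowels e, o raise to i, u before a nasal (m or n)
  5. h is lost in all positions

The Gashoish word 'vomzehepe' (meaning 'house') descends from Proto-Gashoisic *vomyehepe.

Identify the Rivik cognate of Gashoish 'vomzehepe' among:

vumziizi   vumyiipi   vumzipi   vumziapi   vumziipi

vumziipi

Rivik: start from *vomyehepe.
  rule 1 (vowel merger): vomyehepe → vomyihipi
  rule 2: no change — vomyihipi
  rule 3 (unconditioned shift): vomyihipi → vomzihipi
  rule 4 (pre-nasal raising): vomzihipi → vumzihipi
  rule 5 (h-loss): vumzihipi → vumziipi
  ⇒ Rivik vumziipi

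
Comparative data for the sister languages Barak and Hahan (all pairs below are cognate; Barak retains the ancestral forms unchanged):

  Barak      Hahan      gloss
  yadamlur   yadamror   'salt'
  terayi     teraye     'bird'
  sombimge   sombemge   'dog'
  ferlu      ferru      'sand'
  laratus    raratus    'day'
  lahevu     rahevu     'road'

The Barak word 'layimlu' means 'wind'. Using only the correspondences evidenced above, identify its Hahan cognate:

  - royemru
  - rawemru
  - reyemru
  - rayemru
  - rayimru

laratus ~ raratus, lahevu ~ rahevu — Barak l corresponds to Hahan r word-initially before a back vowel.
sombimge ~ sombemge — Barak i corresponds to Hahan e after a consonant, before a nasal.
yadamlur ~ yadamror, ferlu ~ ferru — Barak l corresponds to Hahan r after a consonant, before a back vowel.
Applying these to Barak 'layimlu':
  layimlu → rayimlu   (l→r word-initially before a back vowel)
  rayimlu → rayemlu   (i→e after a consonant, before a nasal)
  rayemlu → rayemru   (l→r after a consonant, before a back vowel)
So the Hahan cognate is 'rayemru'.

rayemru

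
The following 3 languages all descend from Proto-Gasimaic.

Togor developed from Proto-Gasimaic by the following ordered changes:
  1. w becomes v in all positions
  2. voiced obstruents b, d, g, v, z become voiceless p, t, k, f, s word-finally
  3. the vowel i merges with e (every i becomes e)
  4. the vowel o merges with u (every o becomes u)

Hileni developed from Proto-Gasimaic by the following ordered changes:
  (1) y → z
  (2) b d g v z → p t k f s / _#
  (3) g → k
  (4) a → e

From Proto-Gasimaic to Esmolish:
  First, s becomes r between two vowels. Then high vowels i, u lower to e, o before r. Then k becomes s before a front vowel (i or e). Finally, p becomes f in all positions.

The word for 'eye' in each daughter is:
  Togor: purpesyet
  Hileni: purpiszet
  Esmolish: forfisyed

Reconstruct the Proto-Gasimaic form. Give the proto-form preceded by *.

Position 7: Togor has y, Hileni has z, Esmolish has y. Togor preserves y here (none of its changes turn any other segment into y), so the proto-segment is *y.
Position 9: Togor has t, Hileni has t, Esmolish has d. Esmolish preserves d here (none of its changes turn any other segment into d), so the proto-segment is *d.
Position 5: Togor has e, Hileni has i, Esmolish has i. Hileni preserves i here (none of its changes turn any other segment into i), so the proto-segment is *i.
Continuing position by position gives *purpisyed; check it forward:
Togor: start from *purpisyed.
  rule 1: no change — purpisyed
  rule 2 (final devoicing): purpisyed → purpisyet
  rule 3 (vowel merger): purpisyet → purpesyet
  rule 4: no change — purpesyet
  ⇒ Togor purpesyet
Hileni: *purpisyed > purpiszed > purpiszet  (by unconditioned shift, final devoicing)
Esmolish: *purpisyed
  purpisyed (rule 1 does not apply)
  purpisyed → porpisyed   [pre-rhotic lowering]
  porpisyed (rule 3 does not apply)
  porpisyed → forfisyed   [unconditioned shift]
  giving Esmolish forfisyed.
*purpisyed is the unique common source.

*purpisyed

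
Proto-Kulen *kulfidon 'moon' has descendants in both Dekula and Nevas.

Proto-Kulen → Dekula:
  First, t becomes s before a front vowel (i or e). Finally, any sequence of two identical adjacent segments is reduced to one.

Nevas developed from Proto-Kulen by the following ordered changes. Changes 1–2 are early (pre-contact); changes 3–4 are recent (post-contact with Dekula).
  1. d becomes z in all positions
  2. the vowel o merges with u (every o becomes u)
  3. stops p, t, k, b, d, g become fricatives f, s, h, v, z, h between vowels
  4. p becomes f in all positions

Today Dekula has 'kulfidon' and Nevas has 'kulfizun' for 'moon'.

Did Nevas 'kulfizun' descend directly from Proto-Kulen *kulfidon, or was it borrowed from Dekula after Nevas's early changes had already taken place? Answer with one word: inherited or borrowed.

inherited

If inherited, *kulfidon would pass through all of Nevas's changes:
Nevas: start from *kulfidon.
  rule 1 (unconditioned shift): kulfidon → kulfizon
  rule 2 (vowel merger): kulfizon → kulfizun
  rule 3: no change — kulfizun
  rule 4: no change — kulfizun
  ⇒ Nevas kulfizun
If borrowed from Dekula 'kulfidon' after the early changes, it would undergo only the recent ones:
  rule 3 (intervocalic lenition): kulfidon → kulfizon
  rule 4 (unconditioned shift): no change (kulfizon)
  ⇒ as a loan: kulfizon
Nevas 'kulfizun' matches the inherited outcome exactly, so it is an inherited cognate, not a loan.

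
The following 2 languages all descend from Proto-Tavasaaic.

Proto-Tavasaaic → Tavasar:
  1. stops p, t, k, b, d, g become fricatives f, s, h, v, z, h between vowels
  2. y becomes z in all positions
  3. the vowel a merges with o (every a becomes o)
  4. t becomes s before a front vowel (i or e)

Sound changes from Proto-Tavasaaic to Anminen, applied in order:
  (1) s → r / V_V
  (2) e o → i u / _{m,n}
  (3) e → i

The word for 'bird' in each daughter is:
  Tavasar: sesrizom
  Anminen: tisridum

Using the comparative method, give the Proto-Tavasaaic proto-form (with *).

*tesridom

Position 6: Tavasar has z, Anminen has d. Anminen preserves d here (none of its changes turn any other segment into d), so the proto-segment is *d.
Position 1: Tavasar has s, Anminen has t. Anminen preserves t here (none of its changes turn any other segment into t), so the proto-segment is *t.
This points to *tesridom. Verify forward in each daughter:
Tavasar: start from *tesridom.
  rule 1 (intervocalic lenition): tesridom → tesrizom
  rule 2: no change — tesrizom
  rule 3: no change — tesrizom
  rule 4 (palatalisation): tesrizom → sesrizom
  ⇒ Tavasar sesrizom
Anminen: *tesridom > tesridum > tisridum  (by pre-nasal raising, vowel merger)
*tesridom is the unique common source.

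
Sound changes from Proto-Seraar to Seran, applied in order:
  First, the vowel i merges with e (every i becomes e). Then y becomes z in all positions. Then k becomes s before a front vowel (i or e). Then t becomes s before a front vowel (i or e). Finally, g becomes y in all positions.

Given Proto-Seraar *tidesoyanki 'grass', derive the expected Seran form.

sedesozanse

Seran: start from *tidesoyanki.
  rule 1 (vowel merger): tidesoyanki → tedesoyanke
  rule 2 (unconditioned shift): tedesoyanke → tedesozanke
  rule 3 (palatalisation): tedesozanke → tedesozanse
  rule 4 (palatalisation): tedesozanse → sedesozanse
  rule 5: no change — sedesozanse
  ⇒ Seran sedesozanse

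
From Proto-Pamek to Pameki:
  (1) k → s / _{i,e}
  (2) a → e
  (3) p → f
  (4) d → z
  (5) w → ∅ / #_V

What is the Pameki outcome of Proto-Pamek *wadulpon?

ezulfon

Pameki: *wadulpon
  wadulpon (rule 1 does not apply)
  wadulpon → wedulpon   [vowel merger]
  wedulpon → wedulfon   [unconditioned shift]
  wedulfon → wezulfon   [unconditioned shift]
  wezulfon → ezulfon   [glide loss]
  giving Pameki ezulfon.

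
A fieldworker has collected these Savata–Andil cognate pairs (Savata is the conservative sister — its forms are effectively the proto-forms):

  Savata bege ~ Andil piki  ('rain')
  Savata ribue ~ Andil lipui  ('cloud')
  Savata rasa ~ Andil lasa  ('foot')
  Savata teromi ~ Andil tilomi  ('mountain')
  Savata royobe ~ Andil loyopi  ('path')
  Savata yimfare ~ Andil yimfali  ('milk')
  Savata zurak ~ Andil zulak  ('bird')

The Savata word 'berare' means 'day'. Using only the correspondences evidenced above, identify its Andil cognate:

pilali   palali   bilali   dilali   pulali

bege ~ piki — Savata b corresponds to Andil p word-initially before a front vowel.
teromi ~ tilomi — Savata e corresponds to Andil i after a consonant, before r.
zurak ~ zulak — Savata r corresponds to Andil l between vowels (before a back vowel).
yimfare ~ yimfali — Savata r corresponds to Andil l between vowels (before a front vowel).
bege ~ piki, royobe ~ loyopi — Savata e corresponds to Andil i word-finally.
Applying these to Savata 'berare':
  berare → perare   (b→p word-initially before a front vowel)
  perare → pirare   (e→i after a consonant, before r)
  pirare → pilare   (r→l between vowels (before a back vowel))
  pilare → pilale   (r→l between vowels (before a front vowel))
  pilale → pilali   (e→i word-finally)
So the Andil cognate is 'pilali'.

pilali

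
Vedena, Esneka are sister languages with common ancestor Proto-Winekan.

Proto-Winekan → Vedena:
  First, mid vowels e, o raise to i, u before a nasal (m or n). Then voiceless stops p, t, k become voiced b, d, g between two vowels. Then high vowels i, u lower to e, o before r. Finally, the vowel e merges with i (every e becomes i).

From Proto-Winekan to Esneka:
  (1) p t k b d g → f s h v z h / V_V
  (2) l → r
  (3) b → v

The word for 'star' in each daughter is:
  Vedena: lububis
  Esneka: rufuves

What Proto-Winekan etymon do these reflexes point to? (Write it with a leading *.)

*lupubes

Position 5: Vedena has b, Esneka has v. Taking the neighbouring segments as reconstructed: Vedena b could go back to *p or *b; Esneka v could go back to *b or *v — the one source consistent with every daughter is *b.
Position 3: Vedena has b, Esneka has f. Taking the neighbouring segments as reconstructed: Vedena b could go back to *p or *b; Esneka f could go back to *p or *f — the one source consistent with every daughter is *p.
This points to *lupubes. Verify forward in each daughter:
Vedena: *lupubes > lububes > lububis  (by intervocalic voicing, vowel merger)
Esneka: start from *lupubes.
  rule 1 (intervocalic lenition): lupubes → lufuves
  rule 2 (unconditioned shift): lufuves → rufuves
  rule 3: no change — rufuves
  ⇒ Esneka rufuves
*lupubes is the unique common source.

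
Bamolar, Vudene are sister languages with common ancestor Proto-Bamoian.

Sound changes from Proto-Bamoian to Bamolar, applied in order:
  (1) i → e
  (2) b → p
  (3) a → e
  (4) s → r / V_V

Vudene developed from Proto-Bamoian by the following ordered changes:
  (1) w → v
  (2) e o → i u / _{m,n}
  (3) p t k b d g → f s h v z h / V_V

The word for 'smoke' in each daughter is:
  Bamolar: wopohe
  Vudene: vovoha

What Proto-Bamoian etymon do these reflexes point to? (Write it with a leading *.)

*woboha

Position 3: Bamolar has p, Vudene has v. Taking the neighbouring segments as reconstructed: Bamolar p could go back to *p or *b; Vudene v could go back to *b or *v or *w — the one source consistent with every daughter is *b.
Position 1: Bamolar has w, Vudene has v. Bamolar preserves w here (none of its changes turn any other segment into w), so the proto-segment is *w.
Continuing position by position gives *woboha; check it forward:
Bamolar: *woboha
  woboha (rule 1 does not apply)
  woboha → wopoha   [unconditioned shift]
  wopoha → wopohe   [vowel merger]
  wopohe (rule 4 does not apply)
  giving Bamolar wopohe.
Vudene: start from *woboha.
  rule 1 (unconditioned shift): woboha → voboha
  rule 2: no change — voboha
  rule 3 (intervocalic lenition): voboha → vovoha
  ⇒ Vudene vovoha
Only *woboha yields all of Bamolar wopohe, Vudene vovoha.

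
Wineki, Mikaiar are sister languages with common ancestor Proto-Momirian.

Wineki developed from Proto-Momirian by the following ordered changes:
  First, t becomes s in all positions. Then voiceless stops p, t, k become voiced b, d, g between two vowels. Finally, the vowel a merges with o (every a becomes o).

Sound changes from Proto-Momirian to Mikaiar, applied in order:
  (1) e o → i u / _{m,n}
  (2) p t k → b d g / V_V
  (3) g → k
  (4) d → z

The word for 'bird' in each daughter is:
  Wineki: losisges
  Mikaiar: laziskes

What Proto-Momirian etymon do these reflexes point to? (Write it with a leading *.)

*latisges

Position 2: Wineki has o, Mikaiar has a. Mikaiar preserves a here (none of its changes turn any other segment into a), so the proto-segment is *a.
Position 6: Wineki has g, Mikaiar has k. Taking the neighbouring segments as reconstructed: Wineki g can only go back to *g; Mikaiar k could go back to *k or *g — the one source consistent with every daughter is *g.
Position 3: Wineki has s, Mikaiar has z. Taking the neighbouring segments as reconstructed: Wineki s could go back to *t or *s; Mikaiar z could go back to *t or *d or *z — the one source consistent with every daughter is *t.
Verify the candidate proto-form against each daughter:
Wineki: *latisges
  latisges → lasisges   [unconditioned shift]
  lasisges (rule 2 does not apply)
  lasisges → losisges   [vowel merger]
  giving Wineki losisges.
Mikaiar: *latisges
  latisges (rule 1 does not apply)
  latisges → ladisges   [intervocalic voicing]
  ladisges → ladiskes   [unconditioned shift]
  ladiskes → laziskes   [unconditioned shift]
  giving Mikaiar laziskes.
No other proto-form is consistent with every reflex, so the reconstruction is *latisges.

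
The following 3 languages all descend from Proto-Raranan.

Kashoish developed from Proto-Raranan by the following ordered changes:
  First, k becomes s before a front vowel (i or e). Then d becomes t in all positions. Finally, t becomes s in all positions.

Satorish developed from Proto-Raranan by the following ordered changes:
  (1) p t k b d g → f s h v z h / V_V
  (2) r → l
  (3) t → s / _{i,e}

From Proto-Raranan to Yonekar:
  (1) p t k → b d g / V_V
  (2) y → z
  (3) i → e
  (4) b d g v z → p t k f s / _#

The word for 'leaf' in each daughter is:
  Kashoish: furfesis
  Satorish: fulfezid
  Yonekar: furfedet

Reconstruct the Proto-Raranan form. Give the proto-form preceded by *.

Position 6: Kashoish has s, Satorish has z, Yonekar has d. Taking the neighbouring segments as reconstructed: Kashoish s could go back to *t or *k or *d or *s; Satorish z could go back to *d or *z; Yonekar d could go back to *t or *d — the one source consistent with every daughter is *d.
Position 8: Kashoish has s, Satorish has d, Yonekar has t. Satorish preserves d here (none of its changes turn any other segment into d), so the proto-segment is *d.
Continuing position by position gives *furfedid; check it forward:
Kashoish: *furfedid > furfetit > furfesis  (by unconditioned shift, unconditioned shift)
Satorish: start from *furfedid.
  rule 1 (intervocalic lenition): furfedid → furfezid
  rule 2 (unconditioned shift): furfezid → fulfezid
  rule 3: no change — fulfezid
  ⇒ Satorish fulfezid
Yonekar: start from *furfedid.
  rule 1: no change — furfedid
  rule 2: no change — furfedid
  rule 3 (vowel merger): furfedid → furfeded
  rule 4 (final devoicing): furfeded → furfedet
  ⇒ Yonekar furfedet
No other proto-form is consistent with every reflex, so the reconstruction is *furfedid.

*furfedid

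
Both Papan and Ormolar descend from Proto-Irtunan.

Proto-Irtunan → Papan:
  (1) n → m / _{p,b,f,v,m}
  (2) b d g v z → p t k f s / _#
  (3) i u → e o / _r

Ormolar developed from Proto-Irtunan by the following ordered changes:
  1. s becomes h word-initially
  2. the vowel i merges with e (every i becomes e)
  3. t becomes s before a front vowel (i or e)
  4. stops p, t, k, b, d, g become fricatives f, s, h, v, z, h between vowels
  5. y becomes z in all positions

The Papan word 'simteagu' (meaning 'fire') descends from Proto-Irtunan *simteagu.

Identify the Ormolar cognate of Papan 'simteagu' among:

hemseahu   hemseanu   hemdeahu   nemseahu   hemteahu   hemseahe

Ormolar: start from *simteagu.
  rule 1 (debuccalisation): simteagu → himteagu
  rule 2 (vowel merger): himteagu → hemteagu
  rule 3 (palatalisation): hemteagu → hemseagu
  rule 4 (intervocalic lenition): hemseagu → hemseahu
  rule 5: no change — hemseahu
  ⇒ Ormolar hemseahu
Only 'hemseahu' matches the regular Ormolar development of *simteagu.

hemseahu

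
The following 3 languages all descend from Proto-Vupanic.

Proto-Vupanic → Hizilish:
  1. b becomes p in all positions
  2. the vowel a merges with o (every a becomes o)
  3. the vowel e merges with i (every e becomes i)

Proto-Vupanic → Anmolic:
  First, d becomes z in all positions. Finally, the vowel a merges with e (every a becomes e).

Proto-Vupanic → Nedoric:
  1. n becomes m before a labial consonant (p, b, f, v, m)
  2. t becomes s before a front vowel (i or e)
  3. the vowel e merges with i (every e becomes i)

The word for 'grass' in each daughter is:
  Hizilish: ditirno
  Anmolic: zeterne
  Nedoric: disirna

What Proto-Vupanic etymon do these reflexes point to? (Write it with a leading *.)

*deterna

Position 3: Hizilish has t, Anmolic has t, Nedoric has s. Hizilish preserves t here (none of its changes turn any other segment into t), so the proto-segment is *t.
Position 2: Hizilish has i, Anmolic has e, Nedoric has i. Taking the neighbouring segments as reconstructed: Hizilish i could go back to *e or *i; Anmolic e could go back to *a or *e; Nedoric i could go back to *e or *i — the one source consistent with every daughter is *e.
Position 7: Hizilish has o, Anmolic has e, Nedoric has a. Nedoric preserves a here (none of its changes turn any other segment into a), so the proto-segment is *a.
Continuing position by position gives *deterna; check it forward:
Hizilish: start from *deterna.
  rule 1: no change — deterna
  rule 2 (vowel merger): deterna → deterno
  rule 3 (vowel merger): deterno → ditirno
  ⇒ Hizilish ditirno
Anmolic: start from *deterna.
  rule 1 (unconditioned shift): deterna → zeterna
  rule 2 (vowel merger): zeterna → zeterne
  ⇒ Anmolic zeterne
Nedoric: *deterna > deserna > disirna  (by palatalisation, vowel merger)
*deterna is the unique common source.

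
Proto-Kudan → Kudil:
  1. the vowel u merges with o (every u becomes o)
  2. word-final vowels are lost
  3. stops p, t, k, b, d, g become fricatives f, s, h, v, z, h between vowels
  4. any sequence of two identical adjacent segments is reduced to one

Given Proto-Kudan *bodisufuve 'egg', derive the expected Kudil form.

Kudil: start from *bodisufuve.
  rule 1 (vowel merger): bodisufuve → bodisofove
  rule 2 (apocope): bodisofove → bodisofov
  rule 3 (intervocalic lenition): bodisofov → bozisofov
  rule 4: no change — bozisofov
  ⇒ Kudil bozisofov

bozisofov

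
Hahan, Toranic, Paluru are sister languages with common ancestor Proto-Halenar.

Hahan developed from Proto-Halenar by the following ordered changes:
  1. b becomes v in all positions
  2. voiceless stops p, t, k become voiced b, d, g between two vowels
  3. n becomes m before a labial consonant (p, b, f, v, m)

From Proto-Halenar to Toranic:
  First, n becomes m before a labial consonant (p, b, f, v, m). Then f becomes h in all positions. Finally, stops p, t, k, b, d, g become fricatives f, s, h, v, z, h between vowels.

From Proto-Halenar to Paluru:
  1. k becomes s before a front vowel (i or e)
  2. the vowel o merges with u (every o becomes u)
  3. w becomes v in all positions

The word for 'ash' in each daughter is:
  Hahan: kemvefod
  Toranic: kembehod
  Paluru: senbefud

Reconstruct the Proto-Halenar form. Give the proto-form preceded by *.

Position 7: Hahan has o, Toranic has o, Paluru has u. Hahan preserves o here (none of its changes turn any other segment into o), so the proto-segment is *o.
Position 3: Hahan has m, Toranic has m, Paluru has n. Paluru preserves n here (none of its changes turn any other segment into n), so the proto-segment is *n.
Position 4: Hahan has v, Toranic has b, Paluru has b. Toranic preserves b here (none of its changes turn any other segment into b), so the proto-segment is *b.
This points to *kenbefod. Verify forward in each daughter:
Hahan: *kenbefod > kenvefod > kemvefod  (by unconditioned shift, nasal place assimilation)
Toranic: *kenbefod
  kenbefod → kembefod   [nasal place assimilation]
  kembefod → kembehod   [unconditioned shift]
  kembehod (rule 3 does not apply)
  giving Toranic kembehod.
Paluru: *kenbefod
  kenbefod → senbefod   [palatalisation]
  senbefod → senbefud   [vowel merger]
  senbefud (rule 3 does not apply)
  giving Paluru senbefud.
*kenbefod is the unique common source.

*kenbefod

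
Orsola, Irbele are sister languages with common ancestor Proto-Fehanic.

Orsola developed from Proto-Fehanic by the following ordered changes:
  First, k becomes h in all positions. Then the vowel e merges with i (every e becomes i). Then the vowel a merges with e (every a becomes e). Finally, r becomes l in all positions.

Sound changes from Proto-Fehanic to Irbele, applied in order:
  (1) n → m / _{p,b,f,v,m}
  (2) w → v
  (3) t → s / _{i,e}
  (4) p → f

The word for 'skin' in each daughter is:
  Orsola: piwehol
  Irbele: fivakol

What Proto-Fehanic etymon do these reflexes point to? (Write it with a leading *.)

*piwakol

Position 3: Orsola has w, Irbele has v. Orsola preserves w here (none of its changes turn any other segment into w), so the proto-segment is *w.
Position 5: Orsola has h, Irbele has k. Irbele preserves k here (none of its changes turn any other segment into k), so the proto-segment is *k.
Position 1: Orsola has p, Irbele has f. Orsola preserves p here (none of its changes turn any other segment into p), so the proto-segment is *p.
Continuing position by position gives *piwakol; check it forward:
Orsola: start from *piwakol.
  rule 1 (unconditioned shift): piwakol → piwahol
  rule 2: no change — piwahol
  rule 3 (vowel merger): piwahol → piwehol
  rule 4: no change — piwehol
  ⇒ Orsola piwehol
Irbele: *piwakol > pivakol > fivakol  (by unconditioned shift, unconditioned shift)
No other proto-form is consistent with every reflex, so the reconstruction is *piwakol.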